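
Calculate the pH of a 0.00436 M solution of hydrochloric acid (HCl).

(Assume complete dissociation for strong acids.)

[H⁺] = 0.00436 M for strong acid. pH = -log[H⁺] = -log(0.00436)

pH = 2.36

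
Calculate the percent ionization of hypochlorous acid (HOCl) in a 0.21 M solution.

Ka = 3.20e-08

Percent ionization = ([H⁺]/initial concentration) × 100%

Using Ka equilibrium: x² + Ka×x - Ka×C = 0. Solving: [H⁺] = 8.1960e-05. Percent = (8.1960e-05/0.21) × 100

Percent ionization = 0.039%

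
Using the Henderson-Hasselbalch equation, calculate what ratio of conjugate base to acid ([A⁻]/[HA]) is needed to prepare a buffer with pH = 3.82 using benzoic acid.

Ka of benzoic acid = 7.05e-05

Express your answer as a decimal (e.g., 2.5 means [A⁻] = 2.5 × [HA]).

pKa = -log(7.05e-05) = 4.1518. pH = pKa + log([A⁻]/[HA]), so log([A⁻]/[HA]) = pH − pKa = 3.82 − 4.1518 = -0.3318. [A⁻]/[HA] = 10^(-0.3318) = 0.466

[A⁻]/[HA] = 0.466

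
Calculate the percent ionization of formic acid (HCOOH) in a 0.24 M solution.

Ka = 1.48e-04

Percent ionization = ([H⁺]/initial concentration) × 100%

Using Ka equilibrium: x² + Ka×x - Ka×C = 0. Solving: [H⁺] = 5.8863e-03. Percent = (5.8863e-03/0.24) × 100

Percent ionization = 2.45%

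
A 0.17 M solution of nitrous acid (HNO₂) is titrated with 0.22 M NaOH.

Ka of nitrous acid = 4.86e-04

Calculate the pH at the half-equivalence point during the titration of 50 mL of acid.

At half-equivalence [HA] = [A⁻], so Henderson-Hasselbalch gives pH = pKa = -log(4.86e-04) = 3.31.

pH = pKa = 3.31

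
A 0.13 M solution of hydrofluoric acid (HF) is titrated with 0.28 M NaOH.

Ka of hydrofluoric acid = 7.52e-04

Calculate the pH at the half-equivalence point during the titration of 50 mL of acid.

At half-equivalence [HA] = [A⁻], so Henderson-Hasselbalch gives pH = pKa = -log(7.52e-04) = 3.12.

pH = pKa = 3.12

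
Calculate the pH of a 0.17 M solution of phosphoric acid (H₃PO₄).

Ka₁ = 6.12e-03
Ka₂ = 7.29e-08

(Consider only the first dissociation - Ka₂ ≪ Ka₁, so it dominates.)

First dissociation dominates. From Ka₁ = [H⁺][HA⁻]/[H₂A], x² + Ka₁·x − Ka₁·C = 0 with C = 0.17 M and Ka₁ = 6.12e-03. Solving: [H⁺] = (−Ka₁ + √(Ka₁² + 4·Ka₁·C)) / 2 = 2.9340e-02 M. pH = -log(2.9340e-02) = 1.53.

pH = 1.53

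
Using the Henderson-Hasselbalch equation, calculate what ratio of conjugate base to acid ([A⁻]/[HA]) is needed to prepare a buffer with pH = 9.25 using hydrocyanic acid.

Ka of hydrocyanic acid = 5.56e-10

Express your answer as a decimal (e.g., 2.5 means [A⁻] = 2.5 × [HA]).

pKa = -log(5.56e-10) = 9.2549. pH = pKa + log([A⁻]/[HA]), so log([A⁻]/[HA]) = pH − pKa = 9.25 − 9.2549 = -0.0049. [A⁻]/[HA] = 10^(-0.0049) = 0.989

[A⁻]/[HA] = 0.989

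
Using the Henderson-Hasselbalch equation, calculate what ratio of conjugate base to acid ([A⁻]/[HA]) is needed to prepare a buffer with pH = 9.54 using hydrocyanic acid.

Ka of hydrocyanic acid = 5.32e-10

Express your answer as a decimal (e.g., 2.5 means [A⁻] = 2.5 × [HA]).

pKa = -log(5.32e-10) = 9.2741. pH = pKa + log([A⁻]/[HA]), so log([A⁻]/[HA]) = pH − pKa = 9.54 − 9.2741 = 0.2659. [A⁻]/[HA] = 10^(0.2659) = 1.84

[A⁻]/[HA] = 1.84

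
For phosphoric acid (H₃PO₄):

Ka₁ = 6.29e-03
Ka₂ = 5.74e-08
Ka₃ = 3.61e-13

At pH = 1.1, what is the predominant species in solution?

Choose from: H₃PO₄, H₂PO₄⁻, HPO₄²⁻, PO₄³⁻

pKa₁ = 2.20, pKa₂ = 7.24, pKa₃ = 12.44. For a polyprotic acid the predominant species crosses at each pKa: below pKa_n the protonated form dominates, above it the deprotonated form does. At pH = 1.1, the predominant species is H₃PO₄.

H₃PO₄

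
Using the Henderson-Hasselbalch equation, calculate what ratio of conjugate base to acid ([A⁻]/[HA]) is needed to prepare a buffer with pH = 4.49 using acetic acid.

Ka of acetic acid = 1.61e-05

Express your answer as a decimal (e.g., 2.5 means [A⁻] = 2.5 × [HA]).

pKa = -log(1.61e-05) = 4.7932. pH = pKa + log([A⁻]/[HA]), so log([A⁻]/[HA]) = pH − pKa = 4.49 − 4.7932 = -0.3032. [A⁻]/[HA] = 10^(-0.3032) = 0.498

[A⁻]/[HA] = 0.498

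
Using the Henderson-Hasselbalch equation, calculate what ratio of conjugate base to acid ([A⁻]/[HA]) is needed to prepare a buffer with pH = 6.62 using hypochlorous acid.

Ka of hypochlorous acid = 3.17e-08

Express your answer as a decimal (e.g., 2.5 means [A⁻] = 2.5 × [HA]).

pKa = -log(3.17e-08) = 7.4989. pH = pKa + log([A⁻]/[HA]), so log([A⁻]/[HA]) = pH − pKa = 6.62 − 7.4989 = -0.8789. [A⁻]/[HA] = 10^(-0.8789) = 0.132

[A⁻]/[HA] = 0.132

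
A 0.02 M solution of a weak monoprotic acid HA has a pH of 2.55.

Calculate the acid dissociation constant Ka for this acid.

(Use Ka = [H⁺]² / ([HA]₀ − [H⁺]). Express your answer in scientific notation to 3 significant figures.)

[H⁺] = 10^(−pH) = 10^(−2.55) = 2.818e-03 M. For HA ⇌ H⁺ + A⁻, Ka = [H⁺][A⁻]/[HA] = [H⁺]² / ([HA]₀ − [H⁺]) = (2.818e-03)² / (0.02 − 2.818e-03) = 4.62e-04.

K_a = 4.62e-04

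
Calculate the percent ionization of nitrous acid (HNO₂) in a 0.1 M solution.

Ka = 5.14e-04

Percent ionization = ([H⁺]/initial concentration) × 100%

Using Ka equilibrium: x² + Ka×x - Ka×C = 0. Solving: [H⁺] = 6.9170e-03. Percent = (6.9170e-03/0.1) × 100

Percent ionization = 6.92%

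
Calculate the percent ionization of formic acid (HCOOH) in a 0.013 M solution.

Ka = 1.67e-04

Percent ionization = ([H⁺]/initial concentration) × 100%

Using Ka equilibrium: x² + Ka×x - Ka×C = 0. Solving: [H⁺] = 1.3923e-03. Percent = (1.3923e-03/0.013) × 100

Percent ionization = 10.7%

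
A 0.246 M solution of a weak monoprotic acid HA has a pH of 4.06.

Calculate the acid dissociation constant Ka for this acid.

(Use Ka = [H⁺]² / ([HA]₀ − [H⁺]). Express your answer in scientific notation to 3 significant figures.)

[H⁺] = 10^(−pH) = 10^(−4.06) = 8.710e-05 M. For HA ⇌ H⁺ + A⁻, Ka = [H⁺][A⁻]/[HA] = [H⁺]² / ([HA]₀ − [H⁺]) = (8.710e-05)² / (0.246 − 8.710e-05) = 3.08e-08.

K_a = 3.08e-08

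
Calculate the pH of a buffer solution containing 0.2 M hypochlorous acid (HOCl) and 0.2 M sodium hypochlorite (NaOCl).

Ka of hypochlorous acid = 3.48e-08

pKa = -log(3.48e-08) = 7.46. pH = pKa + log([A⁻]/[HA]) = 7.46 + log(0.2/0.2)

pH = 7.46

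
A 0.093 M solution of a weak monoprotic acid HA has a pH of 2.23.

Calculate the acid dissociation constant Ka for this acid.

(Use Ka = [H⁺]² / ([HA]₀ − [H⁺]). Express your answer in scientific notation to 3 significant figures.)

[H⁺] = 10^(−pH) = 10^(−2.23) = 5.888e-03 M. For HA ⇌ H⁺ + A⁻, Ka = [H⁺][A⁻]/[HA] = [H⁺]² / ([HA]₀ − [H⁺]) = (5.888e-03)² / (0.093 − 5.888e-03) = 3.98e-04.

K_a = 3.98e-04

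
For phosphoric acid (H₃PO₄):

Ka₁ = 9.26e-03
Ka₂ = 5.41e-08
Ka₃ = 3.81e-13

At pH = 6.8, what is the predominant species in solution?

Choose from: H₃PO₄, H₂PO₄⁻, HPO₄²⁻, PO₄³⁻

pKa₁ = 2.03, pKa₂ = 7.27, pKa₃ = 12.42. For a polyprotic acid the predominant species crosses at each pKa: below pKa_n the protonated form dominates, above it the deprotonated form does. At pH = 6.8, the predominant species is H₂PO₄⁻.

H₂PO₄⁻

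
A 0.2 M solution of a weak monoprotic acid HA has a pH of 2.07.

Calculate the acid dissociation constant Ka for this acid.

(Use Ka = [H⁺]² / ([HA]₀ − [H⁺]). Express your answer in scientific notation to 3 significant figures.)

[H⁺] = 10^(−pH) = 10^(−2.07) = 8.511e-03 M. For HA ⇌ H⁺ + A⁻, Ka = [H⁺][A⁻]/[HA] = [H⁺]² / ([HA]₀ − [H⁺]) = (8.511e-03)² / (0.2 − 8.511e-03) = 3.78e-04.

K_a = 3.78e-04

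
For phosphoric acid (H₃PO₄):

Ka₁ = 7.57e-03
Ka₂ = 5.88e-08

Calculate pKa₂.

pKa₂ = -log(Ka₂) = -log(5.88e-08) = 7.23.

pK_{a2} = 7.23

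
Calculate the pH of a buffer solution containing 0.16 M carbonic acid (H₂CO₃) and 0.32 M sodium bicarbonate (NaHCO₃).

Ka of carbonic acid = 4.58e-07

pKa = -log(4.58e-07) = 6.34. pH = pKa + log([A⁻]/[HA]) = 6.34 + log(0.32/0.16)

pH = 6.64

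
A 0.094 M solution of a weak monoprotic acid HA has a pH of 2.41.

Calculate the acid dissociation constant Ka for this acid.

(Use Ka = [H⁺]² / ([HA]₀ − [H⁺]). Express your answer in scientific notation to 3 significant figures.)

[H⁺] = 10^(−pH) = 10^(−2.41) = 3.890e-03 M. For HA ⇌ H⁺ + A⁻, Ka = [H⁺][A⁻]/[HA] = [H⁺]² / ([HA]₀ − [H⁺]) = (3.890e-03)² / (0.094 − 3.890e-03) = 1.68e-04.

K_a = 1.68e-04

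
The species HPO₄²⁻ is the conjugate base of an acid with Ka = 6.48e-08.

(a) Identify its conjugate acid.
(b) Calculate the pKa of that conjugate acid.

(a) The conjugate acid is formed by adding one H⁺ to HPO₄²⁻, giving H₂PO₄⁻. (b) pKa = -log(Ka) = -log(6.48e-08) = 7.19.

Conjugate acid: H₂PO₄⁻; pK_a = 7.19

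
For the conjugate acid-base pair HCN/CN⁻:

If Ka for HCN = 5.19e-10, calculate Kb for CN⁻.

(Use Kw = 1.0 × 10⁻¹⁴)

For a conjugate pair Ka × Kb = Kw, so Kb = Kw/Ka = 1.0 × 10⁻¹⁴ / 5.19e-10 = 1.93e-05.

K_b = 1.93e-05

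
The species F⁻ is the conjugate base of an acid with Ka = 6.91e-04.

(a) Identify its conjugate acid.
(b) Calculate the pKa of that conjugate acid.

(a) The conjugate acid is formed by adding one H⁺ to F⁻, giving HF. (b) pKa = -log(Ka) = -log(6.91e-04) = 3.16.

Conjugate acid: HF; pK_a = 3.16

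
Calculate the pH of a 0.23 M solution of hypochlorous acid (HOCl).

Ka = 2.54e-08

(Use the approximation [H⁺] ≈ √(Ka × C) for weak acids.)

[H⁺] = √(Ka × C) = √(2.54e-08 × 0.23) = 7.6433e-05. pH = -log(7.6433e-05)

pH = 4.12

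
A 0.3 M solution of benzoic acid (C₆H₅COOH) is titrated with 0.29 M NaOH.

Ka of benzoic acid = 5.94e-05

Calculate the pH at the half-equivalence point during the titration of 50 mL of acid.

At half-equivalence [HA] = [A⁻], so Henderson-Hasselbalch gives pH = pKa = -log(5.94e-05) = 4.23.

pH = pKa = 4.23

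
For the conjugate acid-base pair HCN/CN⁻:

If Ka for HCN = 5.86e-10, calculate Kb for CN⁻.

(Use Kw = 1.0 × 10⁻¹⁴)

For a conjugate pair Ka × Kb = Kw, so Kb = Kw/Ka = 1.0 × 10⁻¹⁴ / 5.86e-10 = 1.71e-05.

K_b = 1.71e-05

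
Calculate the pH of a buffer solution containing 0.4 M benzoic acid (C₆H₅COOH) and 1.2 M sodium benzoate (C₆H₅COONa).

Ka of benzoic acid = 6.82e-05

pKa = -log(6.82e-05) = 4.17. pH = pKa + log([A⁻]/[HA]) = 4.17 + log(1.2/0.4)

pH = 4.64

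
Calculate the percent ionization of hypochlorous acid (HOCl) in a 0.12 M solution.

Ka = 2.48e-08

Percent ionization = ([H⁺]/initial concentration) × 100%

Using Ka equilibrium: x² + Ka×x - Ka×C = 0. Solving: [H⁺] = 5.4540e-05. Percent = (5.4540e-05/0.12) × 100

Percent ionization = 0.0455%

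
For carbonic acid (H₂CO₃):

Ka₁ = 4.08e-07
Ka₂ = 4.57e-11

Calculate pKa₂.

pKa₂ = -log(Ka₂) = -log(4.57e-11) = 10.34.

pK_{a2} = 10.34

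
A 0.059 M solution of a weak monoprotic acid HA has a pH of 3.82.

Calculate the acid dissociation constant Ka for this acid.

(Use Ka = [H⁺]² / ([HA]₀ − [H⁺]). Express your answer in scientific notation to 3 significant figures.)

[H⁺] = 10^(−pH) = 10^(−3.82) = 1.514e-04 M. For HA ⇌ H⁺ + A⁻, Ka = [H⁺][A⁻]/[HA] = [H⁺]² / ([HA]₀ − [H⁺]) = (1.514e-04)² / (0.059 − 1.514e-04) = 3.89e-07.

K_a = 3.89e-07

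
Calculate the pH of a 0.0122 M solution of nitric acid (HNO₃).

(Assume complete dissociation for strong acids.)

[H⁺] = 0.0122 M for strong acid. pH = -log[H⁺] = -log(0.0122)

pH = 1.91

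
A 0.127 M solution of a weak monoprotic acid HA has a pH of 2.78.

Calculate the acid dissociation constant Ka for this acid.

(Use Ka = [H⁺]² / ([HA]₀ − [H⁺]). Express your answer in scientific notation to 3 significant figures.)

[H⁺] = 10^(−pH) = 10^(−2.78) = 1.660e-03 M. For HA ⇌ H⁺ + A⁻, Ka = [H⁺][A⁻]/[HA] = [H⁺]² / ([HA]₀ − [H⁺]) = (1.660e-03)² / (0.127 − 1.660e-03) = 2.20e-05.

K_a = 2.20e-05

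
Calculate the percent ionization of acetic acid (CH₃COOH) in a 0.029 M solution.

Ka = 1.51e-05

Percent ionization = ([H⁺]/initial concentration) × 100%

Using Ka equilibrium: x² + Ka×x - Ka×C = 0. Solving: [H⁺] = 6.5423e-04. Percent = (6.5423e-04/0.029) × 100

Percent ionization = 2.26%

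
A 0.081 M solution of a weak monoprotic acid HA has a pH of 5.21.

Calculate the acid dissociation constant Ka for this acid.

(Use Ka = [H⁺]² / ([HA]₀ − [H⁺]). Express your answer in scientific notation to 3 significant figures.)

[H⁺] = 10^(−pH) = 10^(−5.21) = 6.166e-06 M. For HA ⇌ H⁺ + A⁻, Ka = [H⁺][A⁻]/[HA] = [H⁺]² / ([HA]₀ − [H⁺]) = (6.166e-06)² / (0.081 − 6.166e-06) = 4.69e-10.

K_a = 4.69e-10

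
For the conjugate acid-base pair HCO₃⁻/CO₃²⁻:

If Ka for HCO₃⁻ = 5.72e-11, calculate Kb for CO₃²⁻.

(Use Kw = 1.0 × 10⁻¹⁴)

For a conjugate pair Ka × Kb = Kw, so Kb = Kw/Ka = 1.0 × 10⁻¹⁴ / 5.72e-11 = 1.75e-04.

K_b = 1.75e-04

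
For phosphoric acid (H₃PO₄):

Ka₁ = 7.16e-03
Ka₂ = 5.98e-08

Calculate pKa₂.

pKa₂ = -log(Ka₂) = -log(5.98e-08) = 7.22.

pK_{a2} = 7.22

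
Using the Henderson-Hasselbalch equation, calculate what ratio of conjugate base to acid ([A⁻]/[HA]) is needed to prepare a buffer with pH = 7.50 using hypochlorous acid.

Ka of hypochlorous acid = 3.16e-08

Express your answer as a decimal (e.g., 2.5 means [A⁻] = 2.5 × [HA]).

pKa = -log(3.16e-08) = 7.5003. pH = pKa + log([A⁻]/[HA]), so log([A⁻]/[HA]) = pH − pKa = 7.50 − 7.5003 = -0.0003. [A⁻]/[HA] = 10^(-0.0003) = 0.999

[A⁻]/[HA] = 0.999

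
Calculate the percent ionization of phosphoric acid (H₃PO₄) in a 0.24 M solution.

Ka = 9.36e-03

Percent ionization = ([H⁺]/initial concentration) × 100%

Using Ka equilibrium: x² + Ka×x - Ka×C = 0. Solving: [H⁺] = 4.2947e-02. Percent = (4.2947e-02/0.24) × 100

Percent ionization = 17.9%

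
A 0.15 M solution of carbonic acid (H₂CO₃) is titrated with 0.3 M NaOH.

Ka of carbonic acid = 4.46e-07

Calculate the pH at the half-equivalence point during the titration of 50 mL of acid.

At half-equivalence [HA] = [A⁻], so Henderson-Hasselbalch gives pH = pKa = -log(4.46e-07) = 6.35.

pH = pKa = 6.35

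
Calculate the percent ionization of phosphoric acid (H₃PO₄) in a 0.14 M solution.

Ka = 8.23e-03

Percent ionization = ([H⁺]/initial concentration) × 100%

Using Ka equilibrium: x² + Ka×x - Ka×C = 0. Solving: [H⁺] = 3.0078e-02. Percent = (3.0078e-02/0.14) × 100

Percent ionization = 21.5%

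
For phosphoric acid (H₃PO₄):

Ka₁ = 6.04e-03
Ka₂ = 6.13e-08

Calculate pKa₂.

pKa₂ = -log(Ka₂) = -log(6.13e-08) = 7.21.

pK_{a2} = 7.21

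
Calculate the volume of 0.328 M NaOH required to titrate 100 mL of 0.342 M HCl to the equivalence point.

At equivalence: moles acid = moles base. moles HCl = 0.342 × 100/1000 = 0.0342 mol. V_base = moles / 0.328 × 1000 = 104.3 mL.

V_{base} = 104.3 mL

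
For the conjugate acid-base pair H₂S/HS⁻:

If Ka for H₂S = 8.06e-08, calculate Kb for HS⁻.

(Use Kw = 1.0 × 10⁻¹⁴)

For a conjugate pair Ka × Kb = Kw, so Kb = Kw/Ka = 1.0 × 10⁻¹⁴ / 8.06e-08 = 1.24e-07.

K_b = 1.24e-07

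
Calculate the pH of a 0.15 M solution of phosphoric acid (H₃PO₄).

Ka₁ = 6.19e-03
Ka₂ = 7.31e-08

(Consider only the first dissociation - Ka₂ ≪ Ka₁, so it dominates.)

First dissociation dominates. From Ka₁ = [H⁺][HA⁻]/[H₂A], x² + Ka₁·x − Ka₁·C = 0 with C = 0.15 M and Ka₁ = 6.19e-03. Solving: [H⁺] = (−Ka₁ + √(Ka₁² + 4·Ka₁·C)) / 2 = 2.7533e-02 M. pH = -log(2.7533e-02) = 1.56.

pH = 1.56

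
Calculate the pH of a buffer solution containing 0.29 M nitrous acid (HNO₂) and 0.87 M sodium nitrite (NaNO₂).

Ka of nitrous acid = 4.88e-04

pKa = -log(4.88e-04) = 3.31. pH = pKa + log([A⁻]/[HA]) = 3.31 + log(0.87/0.29)

pH = 3.79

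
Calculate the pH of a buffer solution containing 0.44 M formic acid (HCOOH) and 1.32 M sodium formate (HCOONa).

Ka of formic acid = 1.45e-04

pKa = -log(1.45e-04) = 3.84. pH = pKa + log([A⁻]/[HA]) = 3.84 + log(1.32/0.44)

pH = 4.32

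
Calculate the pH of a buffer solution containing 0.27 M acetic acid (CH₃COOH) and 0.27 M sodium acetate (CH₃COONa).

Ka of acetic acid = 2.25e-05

pKa = -log(2.25e-05) = 4.65. pH = pKa + log([A⁻]/[HA]) = 4.65 + log(0.27/0.27)

pH = 4.65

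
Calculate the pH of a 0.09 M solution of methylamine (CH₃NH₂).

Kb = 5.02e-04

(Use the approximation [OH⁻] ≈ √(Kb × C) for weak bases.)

[OH⁻] = √(Kb × C) = √(5.02e-04 × 0.09) = 6.7216e-03. pOH = 2.17, pH = 14 - pOH

pH = 11.83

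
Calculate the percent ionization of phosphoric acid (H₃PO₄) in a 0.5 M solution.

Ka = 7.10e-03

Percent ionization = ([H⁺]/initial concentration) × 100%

Using Ka equilibrium: x² + Ka×x - Ka×C = 0. Solving: [H⁺] = 5.6138e-02. Percent = (5.6138e-02/0.5) × 100

Percent ionization = 11.2%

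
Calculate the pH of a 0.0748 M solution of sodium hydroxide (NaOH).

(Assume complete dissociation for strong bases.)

[OH⁻] = 0.0748 M for strong base. pOH = -log[OH⁻] = 1.13, pH = 14 - pOH

pH = 12.87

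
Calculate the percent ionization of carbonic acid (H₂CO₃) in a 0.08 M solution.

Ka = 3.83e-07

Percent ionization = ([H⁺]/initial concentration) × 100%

Using Ka equilibrium: x² + Ka×x - Ka×C = 0. Solving: [H⁺] = 1.7485e-04. Percent = (1.7485e-04/0.08) × 100

Percent ionization = 0.219%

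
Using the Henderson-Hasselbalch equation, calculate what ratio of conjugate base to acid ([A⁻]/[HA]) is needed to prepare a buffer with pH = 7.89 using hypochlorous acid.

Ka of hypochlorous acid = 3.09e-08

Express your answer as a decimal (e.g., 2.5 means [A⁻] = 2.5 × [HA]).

pKa = -log(3.09e-08) = 7.5100. pH = pKa + log([A⁻]/[HA]), so log([A⁻]/[HA]) = pH − pKa = 7.89 − 7.5100 = 0.3800. [A⁻]/[HA] = 10^(0.3800) = 2.40

[A⁻]/[HA] = 2.40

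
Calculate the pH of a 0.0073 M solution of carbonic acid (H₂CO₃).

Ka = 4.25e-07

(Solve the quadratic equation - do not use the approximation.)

x² + Ka×x - Ka×C = 0. Using quadratic formula: [H⁺] = 5.5488e-05

pH = 4.26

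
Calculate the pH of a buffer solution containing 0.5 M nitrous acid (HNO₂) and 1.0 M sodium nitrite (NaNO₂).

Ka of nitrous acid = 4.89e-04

pKa = -log(4.89e-04) = 3.31. pH = pKa + log([A⁻]/[HA]) = 3.31 + log(1.0/0.5)

pH = 3.61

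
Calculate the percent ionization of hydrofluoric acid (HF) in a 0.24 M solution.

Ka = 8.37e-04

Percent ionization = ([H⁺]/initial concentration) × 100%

Using Ka equilibrium: x² + Ka×x - Ka×C = 0. Solving: [H⁺] = 1.3761e-02. Percent = (1.3761e-02/0.24) × 100

Percent ionization = 5.73%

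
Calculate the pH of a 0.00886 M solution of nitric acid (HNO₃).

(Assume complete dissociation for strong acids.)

[H⁺] = 0.00886 M for strong acid. pH = -log[H⁺] = -log(0.00886)

pH = 2.05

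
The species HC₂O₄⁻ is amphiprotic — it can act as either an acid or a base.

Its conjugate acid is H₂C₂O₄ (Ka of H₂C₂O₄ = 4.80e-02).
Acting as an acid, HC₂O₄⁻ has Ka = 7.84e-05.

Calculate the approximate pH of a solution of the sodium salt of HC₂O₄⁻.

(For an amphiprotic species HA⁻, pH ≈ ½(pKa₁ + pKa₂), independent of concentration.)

pKa₁ = -log(4.80e-02) = 1.32; pKa₂ = -log(7.84e-05) = 4.11. For an amphiprotic species, pH ≈ ½(pKa₁ + pKa₂) = ½(1.32 + 4.11) = 2.71.

pH = 2.71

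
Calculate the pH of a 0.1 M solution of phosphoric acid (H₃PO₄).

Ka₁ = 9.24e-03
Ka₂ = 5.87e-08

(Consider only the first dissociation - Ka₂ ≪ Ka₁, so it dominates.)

First dissociation dominates. From Ka₁ = [H⁺][HA⁻]/[H₂A], x² + Ka₁·x − Ka₁·C = 0 with C = 0.1 M and Ka₁ = 9.24e-03. Solving: [H⁺] = (−Ka₁ + √(Ka₁² + 4·Ka₁·C)) / 2 = 2.6126e-02 M. pH = -log(2.6126e-02) = 1.58.

pH = 1.58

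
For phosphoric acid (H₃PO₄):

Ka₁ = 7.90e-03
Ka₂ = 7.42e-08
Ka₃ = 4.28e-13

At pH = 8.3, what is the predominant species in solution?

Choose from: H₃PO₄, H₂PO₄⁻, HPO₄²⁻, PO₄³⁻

pKa₁ = 2.10, pKa₂ = 7.13, pKa₃ = 12.37. For a polyprotic acid the predominant species crosses at each pKa: below pKa_n the protonated form dominates, above it the deprotonated form does. At pH = 8.3, the predominant species is HPO₄²⁻.

HPO₄²⁻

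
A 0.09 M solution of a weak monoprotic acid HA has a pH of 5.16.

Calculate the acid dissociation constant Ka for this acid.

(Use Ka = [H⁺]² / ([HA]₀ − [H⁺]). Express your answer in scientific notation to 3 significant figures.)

[H⁺] = 10^(−pH) = 10^(−5.16) = 6.918e-06 M. For HA ⇌ H⁺ + A⁻, Ka = [H⁺][A⁻]/[HA] = [H⁺]² / ([HA]₀ − [H⁺]) = (6.918e-06)² / (0.09 − 6.918e-06) = 5.32e-10.

K_a = 5.32e-10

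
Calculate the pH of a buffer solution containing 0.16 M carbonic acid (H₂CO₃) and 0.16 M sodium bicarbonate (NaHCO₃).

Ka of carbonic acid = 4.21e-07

pKa = -log(4.21e-07) = 6.38. pH = pKa + log([A⁻]/[HA]) = 6.38 + log(0.16/0.16)

pH = 6.38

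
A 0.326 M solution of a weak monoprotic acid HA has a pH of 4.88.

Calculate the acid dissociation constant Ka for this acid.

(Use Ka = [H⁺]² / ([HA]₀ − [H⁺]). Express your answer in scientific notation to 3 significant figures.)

[H⁺] = 10^(−pH) = 10^(−4.88) = 1.318e-05 M. For HA ⇌ H⁺ + A⁻, Ka = [H⁺][A⁻]/[HA] = [H⁺]² / ([HA]₀ − [H⁺]) = (1.318e-05)² / (0.326 − 1.318e-05) = 5.33e-10.

K_a = 5.33e-10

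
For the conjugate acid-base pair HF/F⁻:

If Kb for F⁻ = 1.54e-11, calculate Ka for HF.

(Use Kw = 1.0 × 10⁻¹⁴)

For a conjugate pair Ka × Kb = Kw, so Ka = Kw/Kb = 1.0 × 10⁻¹⁴ / 1.54e-11 = 6.49e-04.

K_a = 6.49e-04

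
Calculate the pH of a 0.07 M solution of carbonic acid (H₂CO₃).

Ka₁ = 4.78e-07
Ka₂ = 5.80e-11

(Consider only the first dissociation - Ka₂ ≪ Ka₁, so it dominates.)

First dissociation dominates. From Ka₁ = [H⁺][HA⁻]/[H₂A], x² + Ka₁·x − Ka₁·C = 0 with C = 0.07 M and Ka₁ = 4.78e-07. Solving: [H⁺] = (−Ka₁ + √(Ka₁² + 4·Ka₁·C)) / 2 = 1.8268e-04 M. pH = -log(1.8268e-04) = 3.74.

pH = 3.74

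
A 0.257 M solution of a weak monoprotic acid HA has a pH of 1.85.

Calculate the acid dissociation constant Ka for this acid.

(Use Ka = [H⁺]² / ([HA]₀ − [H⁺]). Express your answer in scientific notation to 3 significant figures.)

[H⁺] = 10^(−pH) = 10^(−1.85) = 1.413e-02 M. For HA ⇌ H⁺ + A⁻, Ka = [H⁺][A⁻]/[HA] = [H⁺]² / ([HA]₀ − [H⁺]) = (1.413e-02)² / (0.257 − 1.413e-02) = 8.22e-04.

K_a = 8.22e-04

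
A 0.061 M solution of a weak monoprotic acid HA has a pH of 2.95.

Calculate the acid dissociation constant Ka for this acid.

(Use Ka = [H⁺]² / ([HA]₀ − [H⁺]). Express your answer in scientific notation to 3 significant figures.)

[H⁺] = 10^(−pH) = 10^(−2.95) = 1.122e-03 M. For HA ⇌ H⁺ + A⁻, Ka = [H⁺][A⁻]/[HA] = [H⁺]² / ([HA]₀ − [H⁺]) = (1.122e-03)² / (0.061 − 1.122e-03) = 2.10e-05.

K_a = 2.10e-05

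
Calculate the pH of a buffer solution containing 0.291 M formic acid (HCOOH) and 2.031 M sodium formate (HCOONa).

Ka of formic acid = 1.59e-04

pKa = -log(1.59e-04) = 3.80. pH = pKa + log([A⁻]/[HA]) = 3.80 + log(2.031/0.291)

pH = 4.64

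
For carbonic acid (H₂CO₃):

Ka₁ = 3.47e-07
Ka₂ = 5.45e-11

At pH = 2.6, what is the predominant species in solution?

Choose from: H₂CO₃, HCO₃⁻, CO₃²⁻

pKa₁ = 6.46, pKa₂ = 10.26. For a polyprotic acid the predominant species crosses at each pKa: below pKa_n the protonated form dominates, above it the deprotonated form does. At pH = 2.6, the predominant species is H₂CO₃.

H₂CO₃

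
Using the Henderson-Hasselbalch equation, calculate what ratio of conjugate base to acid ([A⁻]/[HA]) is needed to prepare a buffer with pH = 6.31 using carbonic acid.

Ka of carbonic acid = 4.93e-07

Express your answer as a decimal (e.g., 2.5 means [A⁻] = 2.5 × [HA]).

pKa = -log(4.93e-07) = 6.3072. pH = pKa + log([A⁻]/[HA]), so log([A⁻]/[HA]) = pH − pKa = 6.31 − 6.3072 = 0.0028. [A⁻]/[HA] = 10^(0.0028) = 1.01

[A⁻]/[HA] = 1.01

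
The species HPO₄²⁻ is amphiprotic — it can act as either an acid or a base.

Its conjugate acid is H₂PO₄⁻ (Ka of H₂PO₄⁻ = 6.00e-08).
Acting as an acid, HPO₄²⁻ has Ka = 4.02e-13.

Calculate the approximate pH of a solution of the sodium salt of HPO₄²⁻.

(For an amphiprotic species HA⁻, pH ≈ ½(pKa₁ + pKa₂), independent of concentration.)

pKa₁ = -log(6.00e-08) = 7.22; pKa₂ = -log(4.02e-13) = 12.40. For an amphiprotic species, pH ≈ ½(pKa₁ + pKa₂) = ½(7.22 + 12.40) = 9.81.

pH = 9.81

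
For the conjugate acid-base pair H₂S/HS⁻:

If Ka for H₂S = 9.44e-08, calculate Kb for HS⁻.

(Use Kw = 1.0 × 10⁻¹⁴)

For a conjugate pair Ka × Kb = Kw, so Kb = Kw/Ka = 1.0 × 10⁻¹⁴ / 9.44e-08 = 1.06e-07.

K_b = 1.06e-07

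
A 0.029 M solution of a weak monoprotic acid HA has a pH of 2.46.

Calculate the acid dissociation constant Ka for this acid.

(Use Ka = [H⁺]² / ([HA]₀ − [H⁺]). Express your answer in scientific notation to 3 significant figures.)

[H⁺] = 10^(−pH) = 10^(−2.46) = 3.467e-03 M. For HA ⇌ H⁺ + A⁻, Ka = [H⁺][A⁻]/[HA] = [H⁺]² / ([HA]₀ − [H⁺]) = (3.467e-03)² / (0.029 − 3.467e-03) = 4.71e-04.

K_a = 4.71e-04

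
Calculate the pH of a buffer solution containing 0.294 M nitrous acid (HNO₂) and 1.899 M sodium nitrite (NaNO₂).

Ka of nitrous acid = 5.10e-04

pKa = -log(5.10e-04) = 3.29. pH = pKa + log([A⁻]/[HA]) = 3.29 + log(1.899/0.294)

pH = 4.10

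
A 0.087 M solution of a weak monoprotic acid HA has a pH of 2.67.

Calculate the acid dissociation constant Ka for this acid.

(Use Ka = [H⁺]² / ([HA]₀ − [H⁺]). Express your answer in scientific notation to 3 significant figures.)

[H⁺] = 10^(−pH) = 10^(−2.67) = 2.138e-03 M. For HA ⇌ H⁺ + A⁻, Ka = [H⁺][A⁻]/[HA] = [H⁺]² / ([HA]₀ − [H⁺]) = (2.138e-03)² / (0.087 − 2.138e-03) = 5.39e-05.

K_a = 5.39e-05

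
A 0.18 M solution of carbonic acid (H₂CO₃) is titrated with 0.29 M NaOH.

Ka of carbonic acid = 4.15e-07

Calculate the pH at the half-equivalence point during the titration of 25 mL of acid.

At half-equivalence [HA] = [A⁻], so Henderson-Hasselbalch gives pH = pKa = -log(4.15e-07) = 6.38.

pH = pKa = 6.38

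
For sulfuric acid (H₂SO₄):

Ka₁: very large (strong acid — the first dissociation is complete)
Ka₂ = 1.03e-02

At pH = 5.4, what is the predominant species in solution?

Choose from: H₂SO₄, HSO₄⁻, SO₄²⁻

The first dissociation is complete, so H₂SO₄ itself is never the predominant species in water; pKa₂ = -log(1.03e-02) = 1.99. For a polyprotic acid the predominant species crosses at each pKa: below pKa_n the protonated form dominates, above it the deprotonated form does. At pH = 5.4, the predominant species is SO₄²⁻.

SO₄²⁻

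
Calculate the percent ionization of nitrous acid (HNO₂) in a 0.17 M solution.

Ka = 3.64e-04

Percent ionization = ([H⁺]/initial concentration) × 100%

Using Ka equilibrium: x² + Ka×x - Ka×C = 0. Solving: [H⁺] = 7.6865e-03. Percent = (7.6865e-03/0.17) × 100

Percent ionization = 4.52%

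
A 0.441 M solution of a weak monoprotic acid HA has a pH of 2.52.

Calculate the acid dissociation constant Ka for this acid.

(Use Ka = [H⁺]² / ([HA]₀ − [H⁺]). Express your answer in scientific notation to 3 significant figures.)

[H⁺] = 10^(−pH) = 10^(−2.52) = 3.020e-03 M. For HA ⇌ H⁺ + A⁻, Ka = [H⁺][A⁻]/[HA] = [H⁺]² / ([HA]₀ − [H⁺]) = (3.020e-03)² / (0.441 − 3.020e-03) = 2.08e-05.

K_a = 2.08e-05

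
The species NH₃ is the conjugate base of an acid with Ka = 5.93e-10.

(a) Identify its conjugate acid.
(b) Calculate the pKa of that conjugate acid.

(a) The conjugate acid is formed by adding one H⁺ to NH₃, giving NH₄⁺. (b) pKa = -log(Ka) = -log(5.93e-10) = 9.23.

Conjugate acid: NH₄⁺; pK_a = 9.23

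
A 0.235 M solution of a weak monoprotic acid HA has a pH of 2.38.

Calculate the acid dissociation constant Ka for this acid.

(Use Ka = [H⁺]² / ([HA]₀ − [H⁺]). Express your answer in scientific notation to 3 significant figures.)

[H⁺] = 10^(−pH) = 10^(−2.38) = 4.169e-03 M. For HA ⇌ H⁺ + A⁻, Ka = [H⁺][A⁻]/[HA] = [H⁺]² / ([HA]₀ − [H⁺]) = (4.169e-03)² / (0.235 − 4.169e-03) = 7.53e-05.

K_a = 7.53e-05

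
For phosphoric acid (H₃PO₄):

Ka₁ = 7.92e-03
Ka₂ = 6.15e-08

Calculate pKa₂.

pKa₂ = -log(Ka₂) = -log(6.15e-08) = 7.21.

pK_{a2} = 7.21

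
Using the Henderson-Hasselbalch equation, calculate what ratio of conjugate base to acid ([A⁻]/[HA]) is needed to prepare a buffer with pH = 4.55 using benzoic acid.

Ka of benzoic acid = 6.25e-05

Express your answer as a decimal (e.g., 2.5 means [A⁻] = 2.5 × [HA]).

pKa = -log(6.25e-05) = 4.2041. pH = pKa + log([A⁻]/[HA]), so log([A⁻]/[HA]) = pH − pKa = 4.55 − 4.2041 = 0.3459. [A⁻]/[HA] = 10^(0.3459) = 2.22

[A⁻]/[HA] = 2.22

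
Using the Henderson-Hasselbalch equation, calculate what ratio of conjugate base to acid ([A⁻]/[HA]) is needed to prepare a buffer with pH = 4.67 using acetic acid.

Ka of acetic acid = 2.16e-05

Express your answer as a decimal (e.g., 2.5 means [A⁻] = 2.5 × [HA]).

pKa = -log(2.16e-05) = 4.6655. pH = pKa + log([A⁻]/[HA]), so log([A⁻]/[HA]) = pH − pKa = 4.67 − 4.6655 = 0.0045. [A⁻]/[HA] = 10^(0.0045) = 1.01

[A⁻]/[HA] = 1.01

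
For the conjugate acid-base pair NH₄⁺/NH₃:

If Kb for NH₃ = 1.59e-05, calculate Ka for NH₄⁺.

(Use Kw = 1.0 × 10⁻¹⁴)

For a conjugate pair Ka × Kb = Kw, so Ka = Kw/Kb = 1.0 × 10⁻¹⁴ / 1.59e-05 = 6.29e-10.

K_a = 6.29e-10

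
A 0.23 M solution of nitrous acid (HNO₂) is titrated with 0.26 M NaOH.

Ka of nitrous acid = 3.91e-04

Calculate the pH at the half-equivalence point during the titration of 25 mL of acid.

At half-equivalence [HA] = [A⁻], so Henderson-Hasselbalch gives pH = pKa = -log(3.91e-04) = 3.41.

pH = pKa = 3.41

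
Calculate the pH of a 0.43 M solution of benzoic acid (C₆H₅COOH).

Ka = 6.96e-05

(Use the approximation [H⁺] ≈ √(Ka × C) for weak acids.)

[H⁺] = √(Ka × C) = √(6.96e-05 × 0.43) = 5.4706e-03. pH = -log(5.4706e-03)

pH = 2.26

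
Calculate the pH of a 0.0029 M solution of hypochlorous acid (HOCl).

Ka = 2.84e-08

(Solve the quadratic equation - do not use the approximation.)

x² + Ka×x - Ka×C = 0. Using quadratic formula: [H⁺] = 9.0611e-06

pH = 5.04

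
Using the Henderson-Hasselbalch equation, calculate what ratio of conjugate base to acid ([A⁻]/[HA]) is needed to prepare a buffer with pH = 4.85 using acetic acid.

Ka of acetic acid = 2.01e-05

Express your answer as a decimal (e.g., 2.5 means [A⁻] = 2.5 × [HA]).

pKa = -log(2.01e-05) = 4.6968. pH = pKa + log([A⁻]/[HA]), so log([A⁻]/[HA]) = pH − pKa = 4.85 − 4.6968 = 0.1532. [A⁻]/[HA] = 10^(0.1532) = 1.42

[A⁻]/[HA] = 1.42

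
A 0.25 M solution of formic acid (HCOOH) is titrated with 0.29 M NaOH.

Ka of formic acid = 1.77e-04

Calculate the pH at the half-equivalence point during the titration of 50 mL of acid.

At half-equivalence [HA] = [A⁻], so Henderson-Hasselbalch gives pH = pKa = -log(1.77e-04) = 3.75.

pH = pKa = 3.75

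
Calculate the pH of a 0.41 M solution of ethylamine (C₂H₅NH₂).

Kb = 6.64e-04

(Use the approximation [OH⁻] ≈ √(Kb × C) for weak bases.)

[OH⁻] = √(Kb × C) = √(6.64e-04 × 0.41) = 1.6500e-02. pOH = 1.78, pH = 14 - pOH

pH = 12.22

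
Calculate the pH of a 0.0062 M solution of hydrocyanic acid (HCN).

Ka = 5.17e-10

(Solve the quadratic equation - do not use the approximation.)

x² + Ka×x - Ka×C = 0. Using quadratic formula: [H⁺] = 1.7901e-06

pH = 5.75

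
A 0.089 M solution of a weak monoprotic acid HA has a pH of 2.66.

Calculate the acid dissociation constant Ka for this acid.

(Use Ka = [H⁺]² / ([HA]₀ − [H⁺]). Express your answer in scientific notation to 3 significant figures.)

[H⁺] = 10^(−pH) = 10^(−2.66) = 2.188e-03 M. For HA ⇌ H⁺ + A⁻, Ka = [H⁺][A⁻]/[HA] = [H⁺]² / ([HA]₀ − [H⁺]) = (2.188e-03)² / (0.089 − 2.188e-03) = 5.51e-05.

K_a = 5.51e-05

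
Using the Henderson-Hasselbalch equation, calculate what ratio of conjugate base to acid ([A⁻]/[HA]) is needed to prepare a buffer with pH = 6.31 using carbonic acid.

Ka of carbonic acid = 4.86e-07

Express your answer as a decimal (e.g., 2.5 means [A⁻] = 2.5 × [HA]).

pKa = -log(4.86e-07) = 6.3134. pH = pKa + log([A⁻]/[HA]), so log([A⁻]/[HA]) = pH − pKa = 6.31 − 6.3134 = -0.0034. [A⁻]/[HA] = 10^(-0.0034) = 0.992

[A⁻]/[HA] = 0.992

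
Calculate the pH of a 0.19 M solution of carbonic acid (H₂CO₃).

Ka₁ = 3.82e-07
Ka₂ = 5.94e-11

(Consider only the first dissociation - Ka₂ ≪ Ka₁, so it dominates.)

First dissociation dominates. From Ka₁ = [H⁺][HA⁻]/[H₂A], x² + Ka₁·x − Ka₁·C = 0 with C = 0.19 M and Ka₁ = 3.82e-07. Solving: [H⁺] = (−Ka₁ + √(Ka₁² + 4·Ka₁·C)) / 2 = 2.6922e-04 M. pH = -log(2.6922e-04) = 3.57.

pH = 3.57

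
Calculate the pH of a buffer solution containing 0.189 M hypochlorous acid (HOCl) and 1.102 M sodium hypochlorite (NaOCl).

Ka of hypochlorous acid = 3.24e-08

pKa = -log(3.24e-08) = 7.49. pH = pKa + log([A⁻]/[HA]) = 7.49 + log(1.102/0.189)

pH = 8.26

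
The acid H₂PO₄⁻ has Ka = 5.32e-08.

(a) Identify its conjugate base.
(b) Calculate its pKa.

(a) The conjugate base is formed by removing one H⁺ from H₂PO₄⁻, giving HPO₄²⁻. (b) pKa = -log(Ka) = -log(5.32e-08) = 7.27.

Conjugate base: HPO₄²⁻; pK_a = 7.27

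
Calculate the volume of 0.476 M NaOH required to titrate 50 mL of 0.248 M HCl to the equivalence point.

At equivalence: moles acid = moles base. moles HCl = 0.248 × 50/1000 = 0.0124 mol. V_base = moles / 0.476 × 1000 = 26.1 mL.

V_{base} = 26.1 mL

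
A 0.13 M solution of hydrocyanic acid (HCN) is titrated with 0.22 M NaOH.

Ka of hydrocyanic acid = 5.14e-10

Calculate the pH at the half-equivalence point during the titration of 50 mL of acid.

At half-equivalence [HA] = [A⁻], so Henderson-Hasselbalch gives pH = pKa = -log(5.14e-10) = 9.29.

pH = pKa = 9.29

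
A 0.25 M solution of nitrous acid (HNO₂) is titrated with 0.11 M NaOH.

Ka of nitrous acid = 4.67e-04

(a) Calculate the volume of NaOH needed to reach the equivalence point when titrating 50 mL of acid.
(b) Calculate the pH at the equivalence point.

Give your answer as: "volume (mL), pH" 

moles acid = 0.25 × 50/1000 = 0.0125 mol; V_base = moles/0.11 × 1000 = 113.6 mL. At equivalence only the conjugate base is present: [A⁻] = 0.0125/0.164 = 7.6389e-02 M. Kb = Kw/Ka = 2.14e-11; [OH⁻] = √(Kb × [A⁻]) = 1.2790e-06; pOH = 5.89; pH = 14 - pOH = 8.11.

V = 113.6 mL, pH = 8.11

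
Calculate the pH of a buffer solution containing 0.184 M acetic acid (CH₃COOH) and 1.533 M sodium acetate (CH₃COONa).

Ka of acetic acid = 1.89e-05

pKa = -log(1.89e-05) = 4.72. pH = pKa + log([A⁻]/[HA]) = 4.72 + log(1.533/0.184)

pH = 5.64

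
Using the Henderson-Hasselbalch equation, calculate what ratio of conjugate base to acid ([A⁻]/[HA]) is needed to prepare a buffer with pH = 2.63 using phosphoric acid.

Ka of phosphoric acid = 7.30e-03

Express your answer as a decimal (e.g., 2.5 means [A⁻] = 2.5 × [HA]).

pKa = -log(7.30e-03) = 2.1367. pH = pKa + log([A⁻]/[HA]), so log([A⁻]/[HA]) = pH − pKa = 2.63 − 2.1367 = 0.4933. [A⁻]/[HA] = 10^(0.4933) = 3.11

[A⁻]/[HA] = 3.11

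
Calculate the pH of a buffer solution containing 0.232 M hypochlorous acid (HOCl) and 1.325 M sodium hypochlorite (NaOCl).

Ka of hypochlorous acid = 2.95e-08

pKa = -log(2.95e-08) = 7.53. pH = pKa + log([A⁻]/[HA]) = 7.53 + log(1.325/0.232)

pH = 8.29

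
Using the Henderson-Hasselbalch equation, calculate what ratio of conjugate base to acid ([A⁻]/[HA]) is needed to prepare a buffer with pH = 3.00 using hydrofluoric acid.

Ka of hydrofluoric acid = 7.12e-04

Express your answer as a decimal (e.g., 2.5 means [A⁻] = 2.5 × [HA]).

pKa = -log(7.12e-04) = 3.1475. pH = pKa + log([A⁻]/[HA]), so log([A⁻]/[HA]) = pH − pKa = 3.00 − 3.1475 = -0.1475. [A⁻]/[HA] = 10^(-0.1475) = 0.712

[A⁻]/[HA] = 0.712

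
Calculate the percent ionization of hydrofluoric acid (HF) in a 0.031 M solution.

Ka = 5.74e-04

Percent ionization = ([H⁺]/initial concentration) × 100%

Using Ka equilibrium: x² + Ka×x - Ka×C = 0. Solving: [H⁺] = 3.9410e-03. Percent = (3.9410e-03/0.031) × 100

Percent ionization = 12.7%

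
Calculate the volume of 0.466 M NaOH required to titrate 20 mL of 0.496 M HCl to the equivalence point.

At equivalence: moles acid = moles base. moles HCl = 0.496 × 20/1000 = 0.00992 mol. V_base = moles / 0.466 × 1000 = 21.3 mL.

V_{base} = 21.3 mL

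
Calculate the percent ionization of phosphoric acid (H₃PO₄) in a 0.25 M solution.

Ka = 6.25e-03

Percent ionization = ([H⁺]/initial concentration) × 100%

Using Ka equilibrium: x² + Ka×x - Ka×C = 0. Solving: [H⁺] = 3.6527e-02. Percent = (3.6527e-02/0.25) × 100

Percent ionization = 14.6%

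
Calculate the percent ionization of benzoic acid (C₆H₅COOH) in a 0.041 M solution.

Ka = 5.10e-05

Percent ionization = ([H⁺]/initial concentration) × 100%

Using Ka equilibrium: x² + Ka×x - Ka×C = 0. Solving: [H⁺] = 1.4208e-03. Percent = (1.4208e-03/0.041) × 100

Percent ionization = 3.47%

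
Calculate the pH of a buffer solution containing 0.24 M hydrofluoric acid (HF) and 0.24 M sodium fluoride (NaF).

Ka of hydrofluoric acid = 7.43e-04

pKa = -log(7.43e-04) = 3.13. pH = pKa + log([A⁻]/[HA]) = 3.13 + log(0.24/0.24)

pH = 3.13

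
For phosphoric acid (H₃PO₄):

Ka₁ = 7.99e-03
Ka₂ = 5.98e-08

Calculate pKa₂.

pKa₂ = -log(Ka₂) = -log(5.98e-08) = 7.22.

pK_{a2} = 7.22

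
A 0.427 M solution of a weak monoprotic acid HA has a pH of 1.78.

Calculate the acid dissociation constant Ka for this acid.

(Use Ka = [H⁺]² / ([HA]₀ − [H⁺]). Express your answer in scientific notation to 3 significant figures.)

[H⁺] = 10^(−pH) = 10^(−1.78) = 1.660e-02 M. For HA ⇌ H⁺ + A⁻, Ka = [H⁺][A⁻]/[HA] = [H⁺]² / ([HA]₀ − [H⁺]) = (1.660e-02)² / (0.427 − 1.660e-02) = 6.71e-04.

K_a = 6.71e-04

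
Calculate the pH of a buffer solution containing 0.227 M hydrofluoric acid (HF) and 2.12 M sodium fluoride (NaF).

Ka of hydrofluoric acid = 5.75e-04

pKa = -log(5.75e-04) = 3.24. pH = pKa + log([A⁻]/[HA]) = 3.24 + log(2.12/0.227)

pH = 4.21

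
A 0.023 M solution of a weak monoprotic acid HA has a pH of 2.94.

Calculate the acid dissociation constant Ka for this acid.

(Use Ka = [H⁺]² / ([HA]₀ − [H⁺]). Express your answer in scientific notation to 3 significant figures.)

[H⁺] = 10^(−pH) = 10^(−2.94) = 1.148e-03 M. For HA ⇌ H⁺ + A⁻, Ka = [H⁺][A⁻]/[HA] = [H⁺]² / ([HA]₀ − [H⁺]) = (1.148e-03)² / (0.023 − 1.148e-03) = 6.03e-05.

K_a = 6.03e-05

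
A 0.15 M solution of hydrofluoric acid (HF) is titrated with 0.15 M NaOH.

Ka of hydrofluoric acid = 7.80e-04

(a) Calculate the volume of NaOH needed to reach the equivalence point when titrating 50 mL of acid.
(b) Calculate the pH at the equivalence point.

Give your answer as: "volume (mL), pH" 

moles acid = 0.15 × 50/1000 = 0.0075 mol; V_base = moles/0.15 × 1000 = 50.0 mL. At equivalence only the conjugate base is present: [A⁻] = 0.0075/0.100 = 7.5000e-02 M. Kb = Kw/Ka = 1.28e-11; [OH⁻] = √(Kb × [A⁻]) = 9.8058e-07; pOH = 6.01; pH = 14 - pOH = 7.99.

V = 50.0 mL, pH = 7.99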